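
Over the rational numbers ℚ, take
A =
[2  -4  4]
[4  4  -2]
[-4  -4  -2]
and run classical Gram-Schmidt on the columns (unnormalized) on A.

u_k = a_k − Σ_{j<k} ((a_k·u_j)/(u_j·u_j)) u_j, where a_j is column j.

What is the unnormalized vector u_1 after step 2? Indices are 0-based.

Step 1: u_0 = a_0 = (2, 4, -4).
Step 2: u_1 = a_1 − (2/3)·u_0 = (-16/3, 4/3, -4/3).

u_1 = (-16/3, 4/3, -4/3)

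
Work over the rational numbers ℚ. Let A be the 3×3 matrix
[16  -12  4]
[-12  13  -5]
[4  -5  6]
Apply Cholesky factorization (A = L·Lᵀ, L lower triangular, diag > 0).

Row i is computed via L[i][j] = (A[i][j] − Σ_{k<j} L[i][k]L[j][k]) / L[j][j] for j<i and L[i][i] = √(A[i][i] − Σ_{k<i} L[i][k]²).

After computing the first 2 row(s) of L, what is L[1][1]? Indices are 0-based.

Step 1: L[0][0] = √(16) = 4.
  L[1][0] = (-12) / L[0][0] = -3.
Step 2: L[1][1] = √(4) = 2.

L[1][1] = 2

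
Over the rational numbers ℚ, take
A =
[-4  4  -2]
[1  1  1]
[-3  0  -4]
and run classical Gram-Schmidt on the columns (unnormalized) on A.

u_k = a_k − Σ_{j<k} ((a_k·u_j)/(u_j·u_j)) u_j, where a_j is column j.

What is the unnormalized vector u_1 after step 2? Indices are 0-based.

u_1 = (22/13, 41/26, -45/26)

Step 1: u_0 = a_0 = (-4, 1, -3).
Step 2: u_1 = a_1 − (-15/26)·u_0 = (22/13, 41/26, -45/26).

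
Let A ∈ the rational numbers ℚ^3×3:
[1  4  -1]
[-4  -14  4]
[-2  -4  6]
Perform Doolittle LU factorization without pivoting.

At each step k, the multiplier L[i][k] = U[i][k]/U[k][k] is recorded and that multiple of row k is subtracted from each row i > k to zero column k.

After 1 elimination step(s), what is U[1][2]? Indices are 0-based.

Step 1: pivot at (0,0) is 1.
  row1 ← row1 − (-4)·row0  ⇒  L[1][0]=-4, U row1=(0, 2, 0)
  row2 ← row2 − (-2)·row0  ⇒  L[2][0]=-2, U row2=(0, 4, 4)

U[1][2] = 0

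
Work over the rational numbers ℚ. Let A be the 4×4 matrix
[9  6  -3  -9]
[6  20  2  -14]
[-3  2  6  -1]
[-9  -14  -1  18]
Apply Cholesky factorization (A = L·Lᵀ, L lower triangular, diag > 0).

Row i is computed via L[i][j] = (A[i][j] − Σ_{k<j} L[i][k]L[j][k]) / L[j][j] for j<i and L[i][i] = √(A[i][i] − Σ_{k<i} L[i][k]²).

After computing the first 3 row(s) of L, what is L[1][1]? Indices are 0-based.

Step 1: L[0][0] = √(9) = 3.
  L[1][0] = (6) / L[0][0] = 2.
Step 2: L[1][1] = √(16) = 4.
  L[2][0] = (-3) / L[0][0] = -1.
  L[2][1] = (4) / L[1][1] = 1.
Step 3: L[2][2] = √(4) = 2.

L[1][1] = 4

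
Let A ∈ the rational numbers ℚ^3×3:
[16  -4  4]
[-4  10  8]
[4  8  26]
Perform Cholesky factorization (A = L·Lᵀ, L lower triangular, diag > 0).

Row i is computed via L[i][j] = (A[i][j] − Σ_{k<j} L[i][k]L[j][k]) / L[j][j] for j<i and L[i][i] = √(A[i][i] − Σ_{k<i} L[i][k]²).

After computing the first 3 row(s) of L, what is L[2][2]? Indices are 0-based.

L[2][2] = 4

Step 1: L[0][0] = √(16) = 4.
  L[1][0] = (-4) / L[0][0] = -1.
Step 2: L[1][1] = √(9) = 3.
  L[2][0] = (4) / L[0][0] = 1.
  L[2][1] = (9) / L[1][1] = 3.
Step 3: L[2][2] = √(16) = 4.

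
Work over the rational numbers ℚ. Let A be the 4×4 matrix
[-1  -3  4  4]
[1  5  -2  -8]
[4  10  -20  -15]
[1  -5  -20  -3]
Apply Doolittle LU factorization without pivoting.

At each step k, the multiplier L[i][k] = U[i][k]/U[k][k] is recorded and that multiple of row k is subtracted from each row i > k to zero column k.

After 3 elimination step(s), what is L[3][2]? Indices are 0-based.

L[3][2] = 4

[col 0] pivot -1
  R1 -= -1*R0 → (0, 2, 2, -4)  (L[1][0] := -1)
  R2 -= -4*R0 → (0, -2, -4, 1)  (L[2][0] := -4)
  R3 -= -1*R0 → (0, -8, -16, 1)  (L[3][0] := -1)
[col 1] pivot 2
  R2 -= -1*R1 → (0, 0, -2, -3)  (L[2][1] := -1)
  R3 -= -4*R1 → (0, 0, -8, -15)  (L[3][1] := -4)
[col 2] pivot -2
  R3 -= 4*R2 → (0, 0, 0, -3)  (L[3][2] := 4)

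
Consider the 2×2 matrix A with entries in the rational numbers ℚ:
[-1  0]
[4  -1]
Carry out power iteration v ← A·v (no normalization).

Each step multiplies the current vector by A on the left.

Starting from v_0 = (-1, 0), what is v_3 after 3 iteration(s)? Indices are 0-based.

v_0 = (-1, 0).
v_1 = A·v_0 = (1, -4).
v_2 = A·v_1 = (-1, 8).
v_3 = A·v_2 = (1, -12).

v_3 = (1, -12)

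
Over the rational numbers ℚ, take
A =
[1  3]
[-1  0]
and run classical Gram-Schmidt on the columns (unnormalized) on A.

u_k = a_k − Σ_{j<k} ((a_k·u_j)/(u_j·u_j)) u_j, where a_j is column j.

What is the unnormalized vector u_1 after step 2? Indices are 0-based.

u_1 = (3/2, 3/2)

Step 1: u_0 = a_0 = (1, -1).
Step 2: u_1 = a_1 − (3/2)·u_0 = (3/2, 3/2).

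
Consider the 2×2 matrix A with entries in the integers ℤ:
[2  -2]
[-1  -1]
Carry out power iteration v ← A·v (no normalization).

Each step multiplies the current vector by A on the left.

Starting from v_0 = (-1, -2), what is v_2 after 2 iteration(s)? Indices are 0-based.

v_0 = (-1, -2).
v_1 = A·v_0 = (2, 3).
v_2 = A·v_1 = (-2, -5).

v_2 = (-2, -5)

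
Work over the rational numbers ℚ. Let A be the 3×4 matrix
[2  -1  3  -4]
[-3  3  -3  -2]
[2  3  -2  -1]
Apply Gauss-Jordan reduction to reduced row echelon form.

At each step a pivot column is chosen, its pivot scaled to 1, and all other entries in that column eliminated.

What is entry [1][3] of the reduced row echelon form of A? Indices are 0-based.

M[1][3] = -71/27

pivot(0,0)=2: scale R0 → (1, -1/2, 3/2, -2)
  clear (1,0): R1 −= (-3)R0 → (0, 3/2, 3/2, -8)
  clear (2,0): R2 −= (2)R0 → (0, 4, -5, 3)
pivot(1,1)=3/2: scale R1 → (0, 1, 1, -16/3)
  clear (0,1): R0 −= (-1/2)R1 → (1, 0, 2, -14/3)
  clear (2,1): R2 −= (4)R1 → (0, 0, -9, 73/3)
pivot(2,2)=-9: scale R2 → (0, 0, 1, -73/27)
  clear (0,2): R0 −= (2)R2 → (1, 0, 0, 20/27)
  clear (1,2): R1 −= (1)R2 → (0, 1, 0, -71/27)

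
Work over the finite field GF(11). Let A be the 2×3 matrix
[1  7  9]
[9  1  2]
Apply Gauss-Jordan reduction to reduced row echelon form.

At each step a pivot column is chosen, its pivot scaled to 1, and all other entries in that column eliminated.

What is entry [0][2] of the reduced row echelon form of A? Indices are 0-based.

M[0][2] = 7

pivot(0,0)=1: scale R0 → (1, 7, 9)
  clear (1,0): R1 −= (9)R0 → (0, 4, 9)
pivot(1,1)=4: scale R1 → (0, 1, 5)
  clear (0,1): R0 −= (7)R1 → (1, 0, 7)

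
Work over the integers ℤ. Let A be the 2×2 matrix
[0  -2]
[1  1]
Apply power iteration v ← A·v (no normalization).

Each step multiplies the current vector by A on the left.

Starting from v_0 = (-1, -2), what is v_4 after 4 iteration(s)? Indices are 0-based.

v_0 = (-1, -2).
v_1 = A·v_0 = (4, -3).
v_2 = A·v_1 = (6, 1).
v_3 = A·v_2 = (-2, 7).
v_4 = A·v_3 = (-14, 5).

v_4 = (-14, 5)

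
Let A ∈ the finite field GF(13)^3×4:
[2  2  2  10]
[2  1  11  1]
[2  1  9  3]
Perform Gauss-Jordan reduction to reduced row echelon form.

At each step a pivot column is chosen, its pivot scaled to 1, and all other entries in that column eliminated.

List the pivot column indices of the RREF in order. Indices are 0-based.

step 1: normalize row 0 (÷2) = (1, 1, 1, 5)
  row 1: subtract 2×row0 = (0, 12, 9, 4)
  row 2: subtract 2×row0 = (0, 12, 7, 6)
step 2: normalize row 1 (÷12) = (0, 1, 4, 9)
  row 0: subtract 1×row1 = (1, 0, 10, 9)
  row 2: subtract 12×row1 = (0, 0, 11, 2)
step 3: normalize row 2 (÷11) = (0, 0, 1, 12)
  row 0: subtract 10×row2 = (1, 0, 0, 6)
  row 1: subtract 4×row2 = (0, 1, 0, 0)

pivot columns: 0, 1, 2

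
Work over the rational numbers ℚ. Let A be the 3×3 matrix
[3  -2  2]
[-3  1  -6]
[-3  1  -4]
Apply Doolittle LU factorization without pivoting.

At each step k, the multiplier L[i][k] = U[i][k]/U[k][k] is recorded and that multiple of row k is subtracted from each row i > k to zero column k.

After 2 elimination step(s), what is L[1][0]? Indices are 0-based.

Step 1: pivot at (0,0) is 3.
  row1 ← row1 − (-1)·row0  ⇒  L[1][0]=-1, U row1=(0, -1, -4)
  row2 ← row2 − (-1)·row0  ⇒  L[2][0]=-1, U row2=(0, -1, -2)
Step 2: pivot at (1,1) is -1.
  row2 ← row2 − (1)·row1  ⇒  L[2][1]=1, U row2=(0, 0, 2)

L[1][0] = -1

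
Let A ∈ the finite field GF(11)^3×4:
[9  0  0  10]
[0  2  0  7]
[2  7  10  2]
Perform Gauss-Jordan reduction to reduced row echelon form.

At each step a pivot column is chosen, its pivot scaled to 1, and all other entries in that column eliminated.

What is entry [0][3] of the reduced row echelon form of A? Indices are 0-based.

M[0][3] = 6

[1] R0 /= 9  ⇒  (1, 0, 0, 6)
     R2 -= 2·R0  ⇒  (0, 7, 10, 1)
[2] R1 /= 2  ⇒  (0, 1, 0, 9)
     R2 -= 7·R1  ⇒  (0, 0, 10, 4)
[3] R2 /= 10  ⇒  (0, 0, 1, 7)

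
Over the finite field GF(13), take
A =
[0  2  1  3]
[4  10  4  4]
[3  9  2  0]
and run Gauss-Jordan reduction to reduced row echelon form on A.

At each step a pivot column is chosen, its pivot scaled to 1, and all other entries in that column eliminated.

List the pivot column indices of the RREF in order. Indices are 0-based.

pivot columns: 0, 1, 2

pivot(0,0): swap R0↔R1
pivot(0,0)=4: scale R0 → (1, 9, 1, 1)
  clear (2,0): R2 −= (3)R0 → (0, 8, 12, 10)
pivot(1,1)=2: scale R1 → (0, 1, 7, 8)
  clear (0,1): R0 −= (9)R1 → (1, 0, 3, 7)
  clear (2,1): R2 −= (8)R1 → (0, 0, 8, 11)
pivot(2,2)=8: scale R2 → (0, 0, 1, 3)
  clear (0,2): R0 −= (3)R2 → (1, 0, 0, 11)
  clear (1,2): R1 −= (7)R2 → (0, 1, 0, 0)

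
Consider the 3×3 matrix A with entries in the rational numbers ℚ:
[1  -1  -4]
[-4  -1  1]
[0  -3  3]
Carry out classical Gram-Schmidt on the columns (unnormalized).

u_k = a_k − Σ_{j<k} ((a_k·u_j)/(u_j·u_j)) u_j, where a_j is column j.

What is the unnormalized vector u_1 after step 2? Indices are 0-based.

u_1 = (-20/17, -5/17, -3)

Step 1: u_0 = a_0 = (1, -4, 0).
Step 2: u_1 = a_1 − (3/17)·u_0 = (-20/17, -5/17, -3).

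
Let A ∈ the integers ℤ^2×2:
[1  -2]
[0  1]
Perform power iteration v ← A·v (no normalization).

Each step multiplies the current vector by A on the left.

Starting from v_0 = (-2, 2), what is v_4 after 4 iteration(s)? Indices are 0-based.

v_4 = (-18, 2)

v_0 = (-2, 2).
v_1 = A·v_0 = (-6, 2).
v_2 = A·v_1 = (-10, 2).
v_3 = A·v_2 = (-14, 2).
v_4 = A·v_3 = (-18, 2).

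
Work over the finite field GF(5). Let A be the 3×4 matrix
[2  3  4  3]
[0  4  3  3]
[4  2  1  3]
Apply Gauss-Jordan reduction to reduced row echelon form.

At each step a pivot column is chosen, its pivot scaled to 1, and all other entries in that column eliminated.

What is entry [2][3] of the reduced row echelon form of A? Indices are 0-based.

M[2][3] = 0

step 1: normalize row 0 (÷2) = (1, 4, 2, 4)
  row 2: subtract 4×row0 = (0, 1, 3, 2)
step 2: normalize row 1 (÷4) = (0, 1, 2, 2)
  row 0: subtract 4×row1 = (1, 0, 4, 1)
  row 2: subtract 1×row1 = (0, 0, 1, 0)
step 3: normalize row 2 (÷1) = (0, 0, 1, 0)
  row 0: subtract 4×row2 = (1, 0, 0, 1)
  row 1: subtract 2×row2 = (0, 1, 0, 2)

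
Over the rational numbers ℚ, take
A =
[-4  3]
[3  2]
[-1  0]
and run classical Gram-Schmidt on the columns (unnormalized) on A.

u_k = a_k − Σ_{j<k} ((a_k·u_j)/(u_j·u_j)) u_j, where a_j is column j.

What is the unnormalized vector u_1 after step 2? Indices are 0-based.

Step 1: u_0 = a_0 = (-4, 3, -1).
Step 2: u_1 = a_1 − (-3/13)·u_0 = (27/13, 35/13, -3/13).

u_1 = (27/13, 35/13, -3/13)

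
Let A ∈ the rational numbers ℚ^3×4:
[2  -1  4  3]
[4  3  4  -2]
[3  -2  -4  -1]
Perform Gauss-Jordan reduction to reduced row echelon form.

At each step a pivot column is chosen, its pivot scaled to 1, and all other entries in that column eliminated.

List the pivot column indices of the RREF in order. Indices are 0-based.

pivot columns: 0, 1, 2

pivot(0,0)=2: scale R0 → (1, -1/2, 2, 3/2)
  clear (1,0): R1 −= (4)R0 → (0, 5, -4, -8)
  clear (2,0): R2 −= (3)R0 → (0, -1/2, -10, -11/2)
pivot(1,1)=5: scale R1 → (0, 1, -4/5, -8/5)
  clear (0,1): R0 −= (-1/2)R1 → (1, 0, 8/5, 7/10)
  clear (2,1): R2 −= (-1/2)R1 → (0, 0, -52/5, -63/10)
pivot(2,2)=-52/5: scale R2 → (0, 0, 1, 63/104)
  clear (0,2): R0 −= (8/5)R2 → (1, 0, 0, -7/26)
  clear (1,2): R1 −= (-4/5)R2 → (0, 1, 0, -29/26)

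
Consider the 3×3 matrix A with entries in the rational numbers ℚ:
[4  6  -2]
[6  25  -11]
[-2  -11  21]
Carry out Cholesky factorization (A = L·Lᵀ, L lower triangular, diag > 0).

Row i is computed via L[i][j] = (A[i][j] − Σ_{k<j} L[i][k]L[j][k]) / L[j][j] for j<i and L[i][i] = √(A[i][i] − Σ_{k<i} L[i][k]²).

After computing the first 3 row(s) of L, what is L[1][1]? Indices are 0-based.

L[1][1] = 4

Step 1: L[0][0] = √(4) = 2.
  L[1][0] = (6) / L[0][0] = 3.
Step 2: L[1][1] = √(16) = 4.
  L[2][0] = (-2) / L[0][0] = -1.
  L[2][1] = (-8) / L[1][1] = -2.
Step 3: L[2][2] = √(16) = 4.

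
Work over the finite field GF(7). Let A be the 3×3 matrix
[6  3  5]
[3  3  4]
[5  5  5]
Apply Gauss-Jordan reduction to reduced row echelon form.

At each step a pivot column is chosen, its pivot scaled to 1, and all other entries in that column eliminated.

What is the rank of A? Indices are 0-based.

[1] R0 /= 6  ⇒  (1, 4, 2)
     R1 -= 3·R0  ⇒  (0, 5, 5)
     R2 -= 5·R0  ⇒  (0, 6, 2)
[2] R1 /= 5  ⇒  (0, 1, 1)
     R0 -= 4·R1  ⇒  (1, 0, 5)
     R2 -= 6·R1  ⇒  (0, 0, 3)
[3] R2 /= 3  ⇒  (0, 0, 1)
     R0 -= 5·R2  ⇒  (1, 0, 0)
     R1 -= 1·R2  ⇒  (0, 1, 0)

rank = 3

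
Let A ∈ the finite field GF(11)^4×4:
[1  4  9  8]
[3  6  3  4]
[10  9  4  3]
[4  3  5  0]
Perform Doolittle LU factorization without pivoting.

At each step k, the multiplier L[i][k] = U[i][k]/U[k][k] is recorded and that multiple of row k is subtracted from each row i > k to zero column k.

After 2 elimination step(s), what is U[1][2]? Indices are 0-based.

Step 1: pivot at (0,0) is 1.
  row1 ← row1 − (3)·row0  ⇒  L[1][0]=3, U row1=(0, 5, 9, 2)
  row2 ← row2 − (10)·row0  ⇒  L[2][0]=10, U row2=(0, 2, 2, 0)
  row3 ← row3 − (4)·row0  ⇒  L[3][0]=4, U row3=(0, 9, 2, 1)
Step 2: pivot at (1,1) is 5.
  row2 ← row2 − (7)·row1  ⇒  L[2][1]=7, U row2=(0, 0, 5, 8)
  row3 ← row3 − (4)·row1  ⇒  L[3][1]=4, U row3=(0, 0, 10, 4)

U[1][2] = 9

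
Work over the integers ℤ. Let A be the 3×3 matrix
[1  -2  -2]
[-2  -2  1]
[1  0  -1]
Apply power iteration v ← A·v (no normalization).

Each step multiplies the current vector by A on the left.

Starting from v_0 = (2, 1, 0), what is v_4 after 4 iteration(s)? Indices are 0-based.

v_4 = (56, 134, -26)

v_0 = (2, 1, 0).
v_1 = A·v_0 = (0, -6, 2).
v_2 = A·v_1 = (8, 14, -2).
v_3 = A·v_2 = (-16, -46, 10).
v_4 = A·v_3 = (56, 134, -26).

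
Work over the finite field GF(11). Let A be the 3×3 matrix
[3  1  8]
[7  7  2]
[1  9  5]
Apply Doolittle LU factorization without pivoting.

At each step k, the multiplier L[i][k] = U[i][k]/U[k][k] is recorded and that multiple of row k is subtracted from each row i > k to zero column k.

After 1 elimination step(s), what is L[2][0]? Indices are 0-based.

L[2][0] = 4

Step 1: pivot at (0,0) is 3.
  row1 ← row1 − (6)·row0  ⇒  L[1][0]=6, U row1=(0, 1, 9)
  row2 ← row2 − (4)·row0  ⇒  L[2][0]=4, U row2=(0, 5, 6)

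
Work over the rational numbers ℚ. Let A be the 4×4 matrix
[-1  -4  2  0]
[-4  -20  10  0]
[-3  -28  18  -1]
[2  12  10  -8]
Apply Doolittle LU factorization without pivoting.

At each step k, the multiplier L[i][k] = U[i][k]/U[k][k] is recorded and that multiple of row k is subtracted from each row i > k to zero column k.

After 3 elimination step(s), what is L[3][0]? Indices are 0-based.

Step 1: pivot at (0,0) is -1.
  row1 ← row1 − (4)·row0  ⇒  L[1][0]=4, U row1=(0, -4, 2, 0)
  row2 ← row2 − (3)·row0  ⇒  L[2][0]=3, U row2=(0, -16, 12, -1)
  row3 ← row3 − (-2)·row0  ⇒  L[3][0]=-2, U row3=(0, 4, 14, -8)
Step 2: pivot at (1,1) is -4.
  row2 ← row2 − (4)·row1  ⇒  L[2][1]=4, U row2=(0, 0, 4, -1)
  row3 ← row3 − (-1)·row1  ⇒  L[3][1]=-1, U row3=(0, 0, 16, -8)
Step 3: pivot at (2,2) is 4.
  row3 ← row3 − (4)·row2  ⇒  L[3][2]=4, U row3=(0, 0, 0, -4)

L[3][0] = -2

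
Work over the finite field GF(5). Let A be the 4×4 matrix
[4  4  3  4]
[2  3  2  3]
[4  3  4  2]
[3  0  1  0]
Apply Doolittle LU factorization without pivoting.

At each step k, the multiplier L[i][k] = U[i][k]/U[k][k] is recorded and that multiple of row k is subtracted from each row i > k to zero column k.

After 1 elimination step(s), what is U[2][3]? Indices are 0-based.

[col 0] pivot 4
  R1 -= 3*R0 → (0, 1, 3, 1)  (L[1][0] := 3)
  R2 -= 1*R0 → (0, 4, 1, 3)  (L[2][0] := 1)
  R3 -= 2*R0 → (0, 2, 0, 2)  (L[3][0] := 2)

U[2][3] = 3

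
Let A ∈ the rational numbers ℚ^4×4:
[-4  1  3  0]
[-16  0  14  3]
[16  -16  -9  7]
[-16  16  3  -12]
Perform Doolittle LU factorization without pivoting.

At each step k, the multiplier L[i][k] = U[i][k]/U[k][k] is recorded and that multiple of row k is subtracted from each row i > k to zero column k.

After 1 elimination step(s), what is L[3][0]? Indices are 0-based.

L[3][0] = 4

k=0: U[0][0]=-4
  eliminate (1,0): mult=4, new row 1: (0, -4, 2, 3); set L[1][0]=4
  eliminate (2,0): mult=-4, new row 2: (0, -12, 3, 7); set L[2][0]=-4
  eliminate (3,0): mult=4, new row 3: (0, 12, -9, -12); set L[3][0]=4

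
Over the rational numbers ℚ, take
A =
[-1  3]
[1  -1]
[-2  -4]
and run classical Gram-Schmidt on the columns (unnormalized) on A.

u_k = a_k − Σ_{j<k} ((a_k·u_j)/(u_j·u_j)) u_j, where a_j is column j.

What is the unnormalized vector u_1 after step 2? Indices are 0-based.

u_1 = (11/3, -5/3, -8/3)

Step 1: u_0 = a_0 = (-1, 1, -2).
Step 2: u_1 = a_1 − (2/3)·u_0 = (11/3, -5/3, -8/3).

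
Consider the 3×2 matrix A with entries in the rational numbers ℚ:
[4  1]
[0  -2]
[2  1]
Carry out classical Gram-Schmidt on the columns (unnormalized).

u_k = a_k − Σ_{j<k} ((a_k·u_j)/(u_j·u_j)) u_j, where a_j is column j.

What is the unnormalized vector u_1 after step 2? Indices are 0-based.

Step 1: u_0 = a_0 = (4, 0, 2).
Step 2: u_1 = a_1 − (3/10)·u_0 = (-1/5, -2, 2/5).

u_1 = (-1/5, -2, 2/5)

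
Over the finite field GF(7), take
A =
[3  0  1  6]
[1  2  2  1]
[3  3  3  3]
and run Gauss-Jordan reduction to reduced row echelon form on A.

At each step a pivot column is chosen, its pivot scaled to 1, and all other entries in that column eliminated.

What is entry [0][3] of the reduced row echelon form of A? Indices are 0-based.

M[0][3] = 1

step 1: normalize row 0 (÷3) = (1, 0, 5, 2)
  row 1: subtract 1×row0 = (0, 2, 4, 6)
  row 2: subtract 3×row0 = (0, 3, 2, 4)
step 2: normalize row 1 (÷2) = (0, 1, 2, 3)
  row 2: subtract 3×row1 = (0, 0, 3, 2)
step 3: normalize row 2 (÷3) = (0, 0, 1, 3)
  row 0: subtract 5×row2 = (1, 0, 0, 1)
  row 1: subtract 2×row2 = (0, 1, 0, 4)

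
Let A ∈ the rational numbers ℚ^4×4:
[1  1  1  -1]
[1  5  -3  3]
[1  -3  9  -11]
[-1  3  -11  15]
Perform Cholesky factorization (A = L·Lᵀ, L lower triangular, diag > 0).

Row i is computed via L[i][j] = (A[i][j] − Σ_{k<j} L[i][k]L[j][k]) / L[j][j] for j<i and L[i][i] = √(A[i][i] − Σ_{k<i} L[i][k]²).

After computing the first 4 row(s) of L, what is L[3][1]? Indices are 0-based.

L[3][1] = 2

Step 1: L[0][0] = √(1) = 1.
  L[1][0] = (1) / L[0][0] = 1.
Step 2: L[1][1] = √(4) = 2.
  L[2][0] = (1) / L[0][0] = 1.
  L[2][1] = (-4) / L[1][1] = -2.
Step 3: L[2][2] = √(4) = 2.
  L[3][0] = (-1) / L[0][0] = -1.
  L[3][1] = (4) / L[1][1] = 2.
  L[3][2] = (-6) / L[2][2] = -3.
Step 4: L[3][3] = √(1) = 1.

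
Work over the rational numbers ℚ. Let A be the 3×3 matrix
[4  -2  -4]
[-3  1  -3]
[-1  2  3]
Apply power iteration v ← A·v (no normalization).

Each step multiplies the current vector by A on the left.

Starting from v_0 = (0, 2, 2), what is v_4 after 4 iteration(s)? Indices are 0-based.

v_0 = (0, 2, 2).
v_1 = A·v_0 = (-12, -4, 10).
v_2 = A·v_1 = (-80, 2, 34).
v_3 = A·v_2 = (-460, 140, 186).
v_4 = A·v_3 = (-2864, 962, 1298).

v_4 = (-2864, 962, 1298)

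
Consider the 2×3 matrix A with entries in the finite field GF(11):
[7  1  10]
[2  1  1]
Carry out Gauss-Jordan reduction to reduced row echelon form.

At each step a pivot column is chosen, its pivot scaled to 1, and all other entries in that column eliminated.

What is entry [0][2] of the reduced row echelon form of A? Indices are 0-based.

step 1: normalize row 0 (÷7) = (1, 8, 3)
  row 1: subtract 2×row0 = (0, 7, 6)
step 2: normalize row 1 (÷7) = (0, 1, 4)
  row 0: subtract 8×row1 = (1, 0, 4)

M[0][2] = 4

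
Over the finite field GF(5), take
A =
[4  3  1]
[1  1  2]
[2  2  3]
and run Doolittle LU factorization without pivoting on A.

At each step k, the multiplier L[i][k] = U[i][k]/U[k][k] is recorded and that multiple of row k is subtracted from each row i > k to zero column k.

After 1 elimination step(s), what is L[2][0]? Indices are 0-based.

Step 1: pivot at (0,0) is 4.
  row1 ← row1 − (4)·row0  ⇒  L[1][0]=4, U row1=(0, 4, 3)
  row2 ← row2 − (3)·row0  ⇒  L[2][0]=3, U row2=(0, 3, 0)

L[2][0] = 3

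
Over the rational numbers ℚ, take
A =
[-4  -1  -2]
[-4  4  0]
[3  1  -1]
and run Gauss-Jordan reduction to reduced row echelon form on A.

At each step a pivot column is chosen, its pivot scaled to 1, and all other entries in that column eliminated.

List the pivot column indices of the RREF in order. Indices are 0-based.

pivot(0,0)=-4: scale R0 → (1, 1/4, 1/2)
  clear (1,0): R1 −= (-4)R0 → (0, 5, 2)
  clear (2,0): R2 −= (3)R0 → (0, 1/4, -5/2)
pivot(1,1)=5: scale R1 → (0, 1, 2/5)
  clear (0,1): R0 −= (1/4)R1 → (1, 0, 2/5)
  clear (2,1): R2 −= (1/4)R1 → (0, 0, -13/5)
pivot(2,2)=-13/5: scale R2 → (0, 0, 1)
  clear (0,2): R0 −= (2/5)R2 → (1, 0, 0)
  clear (1,2): R1 −= (2/5)R2 → (0, 1, 0)

pivot columns: 0, 1, 2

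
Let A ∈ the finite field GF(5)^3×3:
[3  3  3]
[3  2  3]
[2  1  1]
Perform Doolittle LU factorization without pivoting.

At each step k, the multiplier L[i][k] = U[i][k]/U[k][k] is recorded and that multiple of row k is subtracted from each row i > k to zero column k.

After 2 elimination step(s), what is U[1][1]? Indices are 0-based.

U[1][1] = 4

k=0: U[0][0]=3
  eliminate (1,0): mult=1, new row 1: (0, 4, 0); set L[1][0]=1
  eliminate (2,0): mult=4, new row 2: (0, 4, 4); set L[2][0]=4
k=1: U[1][1]=4
  eliminate (2,1): mult=1, new row 2: (0, 0, 4); set L[2][1]=1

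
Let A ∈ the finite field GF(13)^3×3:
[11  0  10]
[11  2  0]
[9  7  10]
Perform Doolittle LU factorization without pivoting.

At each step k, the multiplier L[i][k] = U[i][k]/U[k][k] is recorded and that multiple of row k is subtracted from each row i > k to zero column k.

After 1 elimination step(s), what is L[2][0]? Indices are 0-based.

Step 1: pivot at (0,0) is 11.
  row1 ← row1 − (1)·row0  ⇒  L[1][0]=1, U row1=(0, 2, 3)
  row2 ← row2 − (2)·row0  ⇒  L[2][0]=2, U row2=(0, 7, 3)

L[2][0] = 2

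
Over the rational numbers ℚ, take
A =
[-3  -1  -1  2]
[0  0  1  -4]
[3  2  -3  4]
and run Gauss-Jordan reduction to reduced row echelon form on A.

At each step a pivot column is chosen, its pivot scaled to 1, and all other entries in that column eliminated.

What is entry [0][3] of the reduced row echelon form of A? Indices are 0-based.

step 1: normalize row 0 (÷-3) = (1, 1/3, 1/3, -2/3)
  row 2: subtract 3×row0 = (0, 1, -4, 6)
step 2: exchange rows 1,2
step 2: normalize row 1 (÷1) = (0, 1, -4, 6)
  row 0: subtract 1/3×row1 = (1, 0, 5/3, -8/3)
step 3: normalize row 2 (÷1) = (0, 0, 1, -4)
  row 0: subtract 5/3×row2 = (1, 0, 0, 4)
  row 1: subtract -4×row2 = (0, 1, 0, -10)

M[0][3] = 4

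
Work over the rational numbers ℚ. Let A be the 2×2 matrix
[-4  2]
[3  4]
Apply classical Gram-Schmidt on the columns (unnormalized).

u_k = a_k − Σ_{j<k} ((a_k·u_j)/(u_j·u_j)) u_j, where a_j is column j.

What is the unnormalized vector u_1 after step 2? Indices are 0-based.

Step 1: u_0 = a_0 = (-4, 3).
Step 2: u_1 = a_1 − (4/25)·u_0 = (66/25, 88/25).

u_1 = (66/25, 88/25)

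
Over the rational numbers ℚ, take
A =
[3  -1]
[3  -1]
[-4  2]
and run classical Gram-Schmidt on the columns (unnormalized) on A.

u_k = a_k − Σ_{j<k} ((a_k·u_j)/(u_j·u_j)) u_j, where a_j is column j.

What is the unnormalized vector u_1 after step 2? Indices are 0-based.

Step 1: u_0 = a_0 = (3, 3, -4).
Step 2: u_1 = a_1 − (-7/17)·u_0 = (4/17, 4/17, 6/17).

u_1 = (4/17, 4/17, 6/17)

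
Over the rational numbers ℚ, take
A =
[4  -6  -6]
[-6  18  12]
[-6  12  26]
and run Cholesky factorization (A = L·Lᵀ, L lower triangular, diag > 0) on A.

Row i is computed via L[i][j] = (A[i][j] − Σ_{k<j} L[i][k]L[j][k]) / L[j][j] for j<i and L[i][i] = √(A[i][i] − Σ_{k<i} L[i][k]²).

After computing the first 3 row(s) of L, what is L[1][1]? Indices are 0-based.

L[1][1] = 3

Step 1: L[0][0] = √(4) = 2.
  L[1][0] = (-6) / L[0][0] = -3.
Step 2: L[1][1] = √(9) = 3.
  L[2][0] = (-6) / L[0][0] = -3.
  L[2][1] = (3) / L[1][1] = 1.
Step 3: L[2][2] = √(16) = 4.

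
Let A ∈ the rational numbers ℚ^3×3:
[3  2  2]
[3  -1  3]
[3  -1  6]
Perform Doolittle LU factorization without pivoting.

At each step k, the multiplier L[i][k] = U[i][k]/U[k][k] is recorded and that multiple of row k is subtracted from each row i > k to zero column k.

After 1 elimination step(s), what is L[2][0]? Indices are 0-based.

L[2][0] = 1

k=0: U[0][0]=3
  eliminate (1,0): mult=1, new row 1: (0, -3, 1); set L[1][0]=1
  eliminate (2,0): mult=1, new row 2: (0, -3, 4); set L[2][0]=1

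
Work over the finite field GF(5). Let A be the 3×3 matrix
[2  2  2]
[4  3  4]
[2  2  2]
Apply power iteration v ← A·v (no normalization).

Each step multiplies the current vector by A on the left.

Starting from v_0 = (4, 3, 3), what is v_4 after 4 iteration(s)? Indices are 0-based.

v_0 = (4, 3, 3).
v_1 = A·v_0 = (0, 2, 0).
v_2 = A·v_1 = (4, 1, 4).
v_3 = A·v_2 = (3, 0, 3).
v_4 = A·v_3 = (2, 4, 2).

v_4 = (2, 4, 2)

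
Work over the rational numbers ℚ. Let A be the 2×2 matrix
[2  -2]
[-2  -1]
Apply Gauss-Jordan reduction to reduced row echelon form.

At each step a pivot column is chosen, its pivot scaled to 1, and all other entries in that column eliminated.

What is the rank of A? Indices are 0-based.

[1] R0 /= 2  ⇒  (1, -1)
     R1 -= -2·R0  ⇒  (0, -3)
[2] R1 /= -3  ⇒  (0, 1)
     R0 -= -1·R1  ⇒  (1, 0)

rank = 2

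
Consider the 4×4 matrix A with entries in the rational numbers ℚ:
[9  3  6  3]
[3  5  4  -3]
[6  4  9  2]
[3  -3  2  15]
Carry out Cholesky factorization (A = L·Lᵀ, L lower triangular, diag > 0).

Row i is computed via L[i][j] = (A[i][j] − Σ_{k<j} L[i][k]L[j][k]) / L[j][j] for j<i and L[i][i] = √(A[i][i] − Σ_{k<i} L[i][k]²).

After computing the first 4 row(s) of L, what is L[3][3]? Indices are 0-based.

L[3][3] = 3

Step 1: L[0][0] = √(9) = 3.
  L[1][0] = (3) / L[0][0] = 1.
Step 2: L[1][1] = √(4) = 2.
  L[2][0] = (6) / L[0][0] = 2.
  L[2][1] = (2) / L[1][1] = 1.
Step 3: L[2][2] = √(4) = 2.
  L[3][0] = (3) / L[0][0] = 1.
  L[3][1] = (-4) / L[1][1] = -2.
  L[3][2] = (2) / L[2][2] = 1.
Step 4: L[3][3] = √(9) = 3.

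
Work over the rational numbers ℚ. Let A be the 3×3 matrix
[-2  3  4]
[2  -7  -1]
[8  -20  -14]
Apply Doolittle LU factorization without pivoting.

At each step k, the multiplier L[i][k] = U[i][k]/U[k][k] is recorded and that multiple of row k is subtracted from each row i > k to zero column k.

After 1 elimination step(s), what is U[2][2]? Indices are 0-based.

Step 1: pivot at (0,0) is -2.
  row1 ← row1 − (-1)·row0  ⇒  L[1][0]=-1, U row1=(0, -4, 3)
  row2 ← row2 − (-4)·row0  ⇒  L[2][0]=-4, U row2=(0, -8, 2)

U[2][2] = 2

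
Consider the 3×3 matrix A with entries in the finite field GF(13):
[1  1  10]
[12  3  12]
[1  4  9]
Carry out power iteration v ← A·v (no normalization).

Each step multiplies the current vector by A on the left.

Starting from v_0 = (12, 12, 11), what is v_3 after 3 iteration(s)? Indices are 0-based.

v_0 = (12, 12, 11).
v_1 = A·v_0 = (4, 0, 3).
v_2 = A·v_1 = (8, 6, 5).
v_3 = A·v_2 = (12, 5, 12).

v_3 = (12, 5, 12)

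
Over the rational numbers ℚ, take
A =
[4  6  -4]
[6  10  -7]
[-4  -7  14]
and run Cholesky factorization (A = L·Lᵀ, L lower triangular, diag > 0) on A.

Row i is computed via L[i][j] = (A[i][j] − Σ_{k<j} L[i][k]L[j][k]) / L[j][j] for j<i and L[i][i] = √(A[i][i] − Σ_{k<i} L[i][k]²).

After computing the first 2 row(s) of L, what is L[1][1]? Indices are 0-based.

Step 1: L[0][0] = √(4) = 2.
  L[1][0] = (6) / L[0][0] = 3.
Step 2: L[1][1] = √(1) = 1.

L[1][1] = 1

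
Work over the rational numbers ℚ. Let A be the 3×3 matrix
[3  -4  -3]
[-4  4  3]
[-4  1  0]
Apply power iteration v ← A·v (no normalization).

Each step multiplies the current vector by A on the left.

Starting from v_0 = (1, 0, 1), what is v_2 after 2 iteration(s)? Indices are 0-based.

v_0 = (1, 0, 1).
v_1 = A·v_0 = (0, -1, -4).
v_2 = A·v_1 = (16, -16, -1).

v_2 = (16, -16, -1)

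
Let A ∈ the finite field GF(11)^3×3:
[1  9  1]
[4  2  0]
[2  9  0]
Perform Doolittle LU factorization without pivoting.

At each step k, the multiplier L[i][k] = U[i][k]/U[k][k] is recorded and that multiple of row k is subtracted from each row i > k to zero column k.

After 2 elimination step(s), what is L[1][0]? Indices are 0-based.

k=0: U[0][0]=1
  eliminate (1,0): mult=4, new row 1: (0, 10, 7); set L[1][0]=4
  eliminate (2,0): mult=2, new row 2: (0, 2, 9); set L[2][0]=2
k=1: U[1][1]=10
  eliminate (2,1): mult=9, new row 2: (0, 0, 1); set L[2][1]=9

L[1][0] = 4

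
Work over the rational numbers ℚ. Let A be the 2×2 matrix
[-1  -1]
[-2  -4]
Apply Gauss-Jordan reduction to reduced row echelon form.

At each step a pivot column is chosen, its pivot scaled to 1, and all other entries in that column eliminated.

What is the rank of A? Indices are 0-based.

step 1: normalize row 0 (÷-1) = (1, 1)
  row 1: subtract -2×row0 = (0, -2)
step 2: normalize row 1 (÷-2) = (0, 1)
  row 0: subtract 1×row1 = (1, 0)

rank = 2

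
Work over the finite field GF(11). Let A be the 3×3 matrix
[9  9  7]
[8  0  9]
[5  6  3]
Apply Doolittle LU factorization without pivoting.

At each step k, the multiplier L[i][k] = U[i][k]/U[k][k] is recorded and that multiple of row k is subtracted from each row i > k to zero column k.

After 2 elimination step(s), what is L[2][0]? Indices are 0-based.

[col 0] pivot 9
  R1 -= 7*R0 → (0, 3, 4)  (L[1][0] := 7)
  R2 -= 3*R0 → (0, 1, 4)  (L[2][0] := 3)
[col 1] pivot 3
  R2 -= 4*R1 → (0, 0, 10)  (L[2][1] := 4)

L[2][0] = 3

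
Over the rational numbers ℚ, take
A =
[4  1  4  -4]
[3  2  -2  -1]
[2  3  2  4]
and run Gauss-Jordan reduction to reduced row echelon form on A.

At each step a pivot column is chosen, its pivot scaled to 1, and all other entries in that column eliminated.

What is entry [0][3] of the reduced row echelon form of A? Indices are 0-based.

M[0][3] = -9/5

[1] R0 /= 4  ⇒  (1, 1/4, 1, -1)
     R1 -= 3·R0  ⇒  (0, 5/4, -5, 2)
     R2 -= 2·R0  ⇒  (0, 5/2, 0, 6)
[2] R1 /= 5/4  ⇒  (0, 1, -4, 8/5)
     R0 -= 1/4·R1  ⇒  (1, 0, 2, -7/5)
     R2 -= 5/2·R1  ⇒  (0, 0, 10, 2)
[3] R2 /= 10  ⇒  (0, 0, 1, 1/5)
     R0 -= 2·R2  ⇒  (1, 0, 0, -9/5)
     R1 -= -4·R2  ⇒  (0, 1, 0, 12/5)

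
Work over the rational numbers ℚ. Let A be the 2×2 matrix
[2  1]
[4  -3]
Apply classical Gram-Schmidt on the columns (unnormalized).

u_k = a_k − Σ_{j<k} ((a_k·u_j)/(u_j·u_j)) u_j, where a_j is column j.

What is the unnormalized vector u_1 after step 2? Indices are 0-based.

Step 1: u_0 = a_0 = (2, 4).
Step 2: u_1 = a_1 − (-1/2)·u_0 = (2, -1).

u_1 = (2, -1)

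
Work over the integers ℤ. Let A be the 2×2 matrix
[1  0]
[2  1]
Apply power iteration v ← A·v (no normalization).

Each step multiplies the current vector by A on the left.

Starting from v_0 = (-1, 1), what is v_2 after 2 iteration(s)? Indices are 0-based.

v_0 = (-1, 1).
v_1 = A·v_0 = (-1, -1).
v_2 = A·v_1 = (-1, -3).

v_2 = (-1, -3)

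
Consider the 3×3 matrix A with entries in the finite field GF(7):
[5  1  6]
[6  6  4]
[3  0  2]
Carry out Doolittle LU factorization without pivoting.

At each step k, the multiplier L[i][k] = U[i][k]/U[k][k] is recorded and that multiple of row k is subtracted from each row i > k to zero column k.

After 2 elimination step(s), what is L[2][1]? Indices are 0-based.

Step 1: pivot at (0,0) is 5.
  row1 ← row1 − (4)·row0  ⇒  L[1][0]=4, U row1=(0, 2, 1)
  row2 ← row2 − (2)·row0  ⇒  L[2][0]=2, U row2=(0, 5, 4)
Step 2: pivot at (1,1) is 2.
  row2 ← row2 − (6)·row1  ⇒  L[2][1]=6, U row2=(0, 0, 5)

L[2][1] = 6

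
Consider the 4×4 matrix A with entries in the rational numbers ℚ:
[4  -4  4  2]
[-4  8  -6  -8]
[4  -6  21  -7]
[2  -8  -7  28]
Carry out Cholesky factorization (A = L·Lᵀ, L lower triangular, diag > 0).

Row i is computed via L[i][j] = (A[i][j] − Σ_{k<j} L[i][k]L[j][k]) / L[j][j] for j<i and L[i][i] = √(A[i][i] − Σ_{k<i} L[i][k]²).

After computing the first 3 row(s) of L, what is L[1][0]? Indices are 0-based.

Step 1: L[0][0] = √(4) = 2.
  L[1][0] = (-4) / L[0][0] = -2.
Step 2: L[1][1] = √(4) = 2.
  L[2][0] = (4) / L[0][0] = 2.
  L[2][1] = (-2) / L[1][1] = -1.
Step 3: L[2][2] = √(16) = 4.

L[1][0] = -2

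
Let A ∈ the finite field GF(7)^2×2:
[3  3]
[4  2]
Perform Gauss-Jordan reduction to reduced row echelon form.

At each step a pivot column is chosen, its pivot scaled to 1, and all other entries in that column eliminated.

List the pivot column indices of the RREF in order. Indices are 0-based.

[1] R0 /= 3  ⇒  (1, 1)
     R1 -= 4·R0  ⇒  (0, 5)
[2] R1 /= 5  ⇒  (0, 1)
     R0 -= 1·R1  ⇒  (1, 0)

pivot columns: 0, 1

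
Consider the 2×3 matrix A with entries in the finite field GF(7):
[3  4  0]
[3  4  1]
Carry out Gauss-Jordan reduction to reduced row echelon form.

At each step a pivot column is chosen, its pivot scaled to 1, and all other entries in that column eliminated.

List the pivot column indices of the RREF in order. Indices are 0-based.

pivot columns: 0, 2

pivot(0,0)=3: scale R0 → (1, 6, 0)
  clear (1,0): R1 −= (3)R0 → (0, 0, 1)
col 1: no nonzero at/below row 1; advance.
pivot(1,2)=1: scale R1 → (0, 0, 1)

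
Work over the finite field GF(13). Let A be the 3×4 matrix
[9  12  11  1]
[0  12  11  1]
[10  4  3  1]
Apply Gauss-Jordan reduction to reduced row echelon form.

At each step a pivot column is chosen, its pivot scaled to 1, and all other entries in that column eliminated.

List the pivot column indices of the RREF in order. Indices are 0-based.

pivot(0,0)=9: scale R0 → (1, 10, 7, 3)
  clear (2,0): R2 −= (10)R0 → (0, 8, 11, 10)
pivot(1,1)=12: scale R1 → (0, 1, 2, 12)
  clear (0,1): R0 −= (10)R1 → (1, 0, 0, 0)
  clear (2,1): R2 −= (8)R1 → (0, 0, 8, 5)
pivot(2,2)=8: scale R2 → (0, 0, 1, 12)
  clear (1,2): R1 −= (2)R2 → (0, 1, 0, 1)

pivot columns: 0, 1, 2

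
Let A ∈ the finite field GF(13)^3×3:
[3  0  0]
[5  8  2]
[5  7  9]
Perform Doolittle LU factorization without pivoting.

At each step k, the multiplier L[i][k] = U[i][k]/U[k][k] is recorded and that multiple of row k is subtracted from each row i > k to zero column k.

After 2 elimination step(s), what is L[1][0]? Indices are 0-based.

L[1][0] = 6

Step 1: pivot at (0,0) is 3.
  row1 ← row1 − (6)·row0  ⇒  L[1][0]=6, U row1=(0, 8, 2)
  row2 ← row2 − (6)·row0  ⇒  L[2][0]=6, U row2=(0, 7, 9)
Step 2: pivot at (1,1) is 8.
  row2 ← row2 − (9)·row1  ⇒  L[2][1]=9, U row2=(0, 0, 4)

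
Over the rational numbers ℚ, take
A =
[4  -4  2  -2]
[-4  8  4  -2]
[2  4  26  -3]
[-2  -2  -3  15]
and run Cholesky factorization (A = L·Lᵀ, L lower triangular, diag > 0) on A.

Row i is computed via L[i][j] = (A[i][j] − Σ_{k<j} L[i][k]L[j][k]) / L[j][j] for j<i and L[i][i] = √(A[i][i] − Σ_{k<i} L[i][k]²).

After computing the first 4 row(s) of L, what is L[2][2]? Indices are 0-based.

Step 1: L[0][0] = √(4) = 2.
  L[1][0] = (-4) / L[0][0] = -2.
Step 2: L[1][1] = √(4) = 2.
  L[2][0] = (2) / L[0][0] = 1.
  L[2][1] = (6) / L[1][1] = 3.
Step 3: L[2][2] = √(16) = 4.
  L[3][0] = (-2) / L[0][0] = -1.
  L[3][1] = (-4) / L[1][1] = -2.
  L[3][2] = (4) / L[2][2] = 1.
Step 4: L[3][3] = √(9) = 3.

L[2][2] = 4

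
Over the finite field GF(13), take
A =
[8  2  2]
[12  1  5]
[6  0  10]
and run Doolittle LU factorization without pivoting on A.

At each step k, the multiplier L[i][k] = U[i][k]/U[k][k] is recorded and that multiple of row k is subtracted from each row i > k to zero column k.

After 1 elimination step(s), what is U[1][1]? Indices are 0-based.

U[1][1] = 11

[col 0] pivot 8
  R1 -= 8*R0 → (0, 11, 2)  (L[1][0] := 8)
  R2 -= 4*R0 → (0, 5, 2)  (L[2][0] := 4)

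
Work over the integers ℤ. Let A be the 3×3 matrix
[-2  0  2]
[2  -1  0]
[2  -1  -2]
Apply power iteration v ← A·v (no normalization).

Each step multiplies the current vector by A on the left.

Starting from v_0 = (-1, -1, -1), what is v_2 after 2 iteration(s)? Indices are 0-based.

v_0 = (-1, -1, -1).
v_1 = A·v_0 = (0, -1, 1).
v_2 = A·v_1 = (2, 1, -1).

v_2 = (2, 1, -1)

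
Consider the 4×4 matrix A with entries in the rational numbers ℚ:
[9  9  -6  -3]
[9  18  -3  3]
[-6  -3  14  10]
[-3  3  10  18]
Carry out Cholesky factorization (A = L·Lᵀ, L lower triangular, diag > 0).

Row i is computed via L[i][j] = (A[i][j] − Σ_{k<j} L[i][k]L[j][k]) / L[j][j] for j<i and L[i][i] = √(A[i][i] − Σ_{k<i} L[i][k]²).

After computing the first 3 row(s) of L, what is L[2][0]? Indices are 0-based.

Step 1: L[0][0] = √(9) = 3.
  L[1][0] = (9) / L[0][0] = 3.
Step 2: L[1][1] = √(9) = 3.
  L[2][0] = (-6) / L[0][0] = -2.
  L[2][1] = (3) / L[1][1] = 1.
Step 3: L[2][2] = √(9) = 3.

L[2][0] = -2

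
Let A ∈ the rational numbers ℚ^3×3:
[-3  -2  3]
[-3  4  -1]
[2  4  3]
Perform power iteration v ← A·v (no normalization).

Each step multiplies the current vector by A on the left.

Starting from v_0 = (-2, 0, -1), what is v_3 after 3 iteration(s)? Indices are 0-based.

v_3 = (119, 223, 55)

v_0 = (-2, 0, -1).
v_1 = A·v_0 = (3, 7, -7).
v_2 = A·v_1 = (-44, 26, 13).
v_3 = A·v_2 = (119, 223, 55).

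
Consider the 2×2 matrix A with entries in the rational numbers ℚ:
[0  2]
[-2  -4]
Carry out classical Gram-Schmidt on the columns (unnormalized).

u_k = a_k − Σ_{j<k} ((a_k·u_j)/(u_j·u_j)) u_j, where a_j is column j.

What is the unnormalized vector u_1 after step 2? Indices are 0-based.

u_1 = (2, 0)

Step 1: u_0 = a_0 = (0, -2).
Step 2: u_1 = a_1 − (2)·u_0 = (2, 0).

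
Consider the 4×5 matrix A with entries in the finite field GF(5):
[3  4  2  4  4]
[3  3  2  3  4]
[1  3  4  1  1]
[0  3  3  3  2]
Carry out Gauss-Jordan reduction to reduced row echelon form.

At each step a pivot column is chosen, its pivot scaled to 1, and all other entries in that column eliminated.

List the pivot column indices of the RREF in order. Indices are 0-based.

pivot columns: 0, 1, 2, 3

[1] R0 /= 3  ⇒  (1, 3, 4, 3, 3)
     R1 -= 3·R0  ⇒  (0, 4, 0, 4, 0)
     R2 -= 1·R0  ⇒  (0, 0, 0, 3, 3)
[2] R1 /= 4  ⇒  (0, 1, 0, 1, 0)
     R0 -= 3·R1  ⇒  (1, 0, 4, 0, 3)
     R3 -= 3·R1  ⇒  (0, 0, 3, 0, 2)
[3] R2 <-> R3
[3] R2 /= 3  ⇒  (0, 0, 1, 0, 4)
     R0 -= 4·R2  ⇒  (1, 0, 0, 0, 2)
[4] R3 /= 3  ⇒  (0, 0, 0, 1, 1)
     R1 -= 1·R3  ⇒  (0, 1, 0, 0, 4)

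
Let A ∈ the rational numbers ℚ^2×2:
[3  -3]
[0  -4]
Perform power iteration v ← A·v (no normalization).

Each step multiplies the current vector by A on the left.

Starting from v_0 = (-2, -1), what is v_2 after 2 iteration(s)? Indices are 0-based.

v_0 = (-2, -1).
v_1 = A·v_0 = (-3, 4).
v_2 = A·v_1 = (-21, -16).

v_2 = (-21, -16)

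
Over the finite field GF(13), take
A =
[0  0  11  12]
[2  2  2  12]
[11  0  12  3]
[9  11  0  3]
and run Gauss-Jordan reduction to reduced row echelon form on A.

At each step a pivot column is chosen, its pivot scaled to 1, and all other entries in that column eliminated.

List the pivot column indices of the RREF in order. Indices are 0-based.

step 1: exchange rows 0,1
step 1: normalize row 0 (÷2) = (1, 1, 1, 6)
  row 2: subtract 11×row0 = (0, 2, 1, 2)
  row 3: subtract 9×row0 = (0, 2, 4, 1)
step 2: exchange rows 1,2
step 2: normalize row 1 (÷2) = (0, 1, 7, 1)
  row 0: subtract 1×row1 = (1, 0, 7, 5)
  row 3: subtract 2×row1 = (0, 0, 3, 12)
step 3: normalize row 2 (÷11) = (0, 0, 1, 7)
  row 0: subtract 7×row2 = (1, 0, 0, 8)
  row 1: subtract 7×row2 = (0, 1, 0, 4)
  row 3: subtract 3×row2 = (0, 0, 0, 4)
step 4: normalize row 3 (÷4) = (0, 0, 0, 1)
  row 0: subtract 8×row3 = (1, 0, 0, 0)
  row 1: subtract 4×row3 = (0, 1, 0, 0)
  row 2: subtract 7×row3 = (0, 0, 1, 0)

pivot columns: 0, 1, 2, 3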